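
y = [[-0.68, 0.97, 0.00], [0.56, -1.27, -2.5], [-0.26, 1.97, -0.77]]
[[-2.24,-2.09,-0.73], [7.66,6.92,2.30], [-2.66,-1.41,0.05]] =y @ [[0.35,1.26,0.92], [-2.06,-1.27,-0.11], [-1.94,-1.84,-0.66]]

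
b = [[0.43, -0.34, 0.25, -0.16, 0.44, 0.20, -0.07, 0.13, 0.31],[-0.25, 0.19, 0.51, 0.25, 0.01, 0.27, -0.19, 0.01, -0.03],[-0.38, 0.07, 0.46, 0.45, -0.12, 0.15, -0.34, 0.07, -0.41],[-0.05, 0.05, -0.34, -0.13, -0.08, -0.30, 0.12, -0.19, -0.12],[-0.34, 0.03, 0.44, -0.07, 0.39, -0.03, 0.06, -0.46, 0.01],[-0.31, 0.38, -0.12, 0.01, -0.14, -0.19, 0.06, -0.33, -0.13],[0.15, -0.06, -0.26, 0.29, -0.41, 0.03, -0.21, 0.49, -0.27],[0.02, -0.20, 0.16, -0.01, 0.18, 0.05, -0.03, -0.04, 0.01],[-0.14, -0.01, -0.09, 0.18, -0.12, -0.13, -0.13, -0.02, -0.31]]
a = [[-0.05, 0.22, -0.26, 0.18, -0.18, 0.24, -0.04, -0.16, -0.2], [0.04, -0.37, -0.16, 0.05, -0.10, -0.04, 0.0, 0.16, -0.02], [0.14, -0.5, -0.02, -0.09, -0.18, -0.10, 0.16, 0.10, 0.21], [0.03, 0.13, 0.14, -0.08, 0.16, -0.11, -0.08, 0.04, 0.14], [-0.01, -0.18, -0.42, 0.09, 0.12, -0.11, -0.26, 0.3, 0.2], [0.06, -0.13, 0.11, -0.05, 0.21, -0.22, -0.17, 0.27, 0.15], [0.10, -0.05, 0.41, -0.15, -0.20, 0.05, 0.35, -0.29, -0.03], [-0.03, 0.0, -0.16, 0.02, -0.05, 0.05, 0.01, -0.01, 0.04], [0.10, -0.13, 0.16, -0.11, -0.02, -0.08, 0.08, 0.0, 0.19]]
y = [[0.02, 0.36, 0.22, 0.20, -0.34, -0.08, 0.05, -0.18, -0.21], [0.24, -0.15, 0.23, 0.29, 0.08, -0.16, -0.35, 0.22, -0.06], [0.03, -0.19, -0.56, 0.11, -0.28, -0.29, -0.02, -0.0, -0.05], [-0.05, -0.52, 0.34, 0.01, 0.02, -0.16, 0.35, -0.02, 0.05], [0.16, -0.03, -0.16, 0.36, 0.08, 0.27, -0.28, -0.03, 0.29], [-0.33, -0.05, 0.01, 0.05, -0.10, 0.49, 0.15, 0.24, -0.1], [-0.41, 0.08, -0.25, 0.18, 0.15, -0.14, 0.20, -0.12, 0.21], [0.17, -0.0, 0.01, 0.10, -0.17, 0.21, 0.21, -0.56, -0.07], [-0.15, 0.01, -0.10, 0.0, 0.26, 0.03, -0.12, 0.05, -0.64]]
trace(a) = -0.09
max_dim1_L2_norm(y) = 0.73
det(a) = 0.00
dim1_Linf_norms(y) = [0.36, 0.35, 0.56, 0.52, 0.36, 0.49, 0.41, 0.56, 0.64]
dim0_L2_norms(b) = [0.81, 0.59, 0.98, 0.66, 0.78, 0.53, 0.49, 0.79, 0.68]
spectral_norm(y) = 0.87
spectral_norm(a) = 1.00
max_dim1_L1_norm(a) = 1.69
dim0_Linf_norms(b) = [0.43, 0.38, 0.51, 0.45, 0.44, 0.3, 0.34, 0.49, 0.41]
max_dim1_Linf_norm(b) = 0.51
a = b @ y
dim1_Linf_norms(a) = [0.26, 0.37, 0.5, 0.16, 0.42, 0.27, 0.41, 0.16, 0.19]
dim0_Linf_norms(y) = [0.41, 0.52, 0.56, 0.36, 0.34, 0.49, 0.35, 0.56, 0.64]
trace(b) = 0.59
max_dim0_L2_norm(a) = 0.72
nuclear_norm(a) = 2.94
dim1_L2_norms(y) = [0.65, 0.65, 0.73, 0.73, 0.65, 0.67, 0.64, 0.69, 0.73]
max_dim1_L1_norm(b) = 2.45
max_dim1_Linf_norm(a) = 0.5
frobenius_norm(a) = 1.52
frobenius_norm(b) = 2.14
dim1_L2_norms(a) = [0.56, 0.45, 0.63, 0.33, 0.66, 0.5, 0.67, 0.18, 0.34]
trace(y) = -1.11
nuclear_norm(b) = 4.27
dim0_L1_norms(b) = [2.07, 1.33, 2.63, 1.55, 1.89, 1.35, 1.21, 1.74, 1.6]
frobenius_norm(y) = 2.05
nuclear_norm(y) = 5.67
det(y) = -0.00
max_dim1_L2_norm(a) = 0.67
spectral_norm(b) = 1.28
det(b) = -0.00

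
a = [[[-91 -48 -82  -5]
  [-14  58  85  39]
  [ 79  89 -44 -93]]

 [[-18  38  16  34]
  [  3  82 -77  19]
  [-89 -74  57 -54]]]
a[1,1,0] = 3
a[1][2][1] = -74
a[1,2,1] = -74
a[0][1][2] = 85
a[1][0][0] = -18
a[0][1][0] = -14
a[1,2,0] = -89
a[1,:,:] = [[-18, 38, 16, 34], [3, 82, -77, 19], [-89, -74, 57, -54]]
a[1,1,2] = -77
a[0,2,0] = 79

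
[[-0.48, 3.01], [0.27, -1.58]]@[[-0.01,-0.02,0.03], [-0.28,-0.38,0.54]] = [[-0.84, -1.13, 1.61], [0.44, 0.6, -0.85]]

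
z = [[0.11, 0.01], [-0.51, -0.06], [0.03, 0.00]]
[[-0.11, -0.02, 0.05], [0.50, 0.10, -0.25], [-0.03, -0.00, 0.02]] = z@[[-1.01, -0.16, 0.5],[0.30, -0.34, -0.02]]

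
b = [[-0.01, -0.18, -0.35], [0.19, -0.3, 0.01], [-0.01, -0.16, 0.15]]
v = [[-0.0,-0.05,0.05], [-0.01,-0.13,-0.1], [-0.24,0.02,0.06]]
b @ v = [[0.09, 0.02, -0.0],  [0.0, 0.03, 0.04],  [-0.03, 0.02, 0.02]]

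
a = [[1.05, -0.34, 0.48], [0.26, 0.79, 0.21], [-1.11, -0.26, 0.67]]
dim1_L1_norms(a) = [1.87, 1.26, 2.04]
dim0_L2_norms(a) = [1.55, 0.9, 0.85]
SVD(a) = [[-0.61,0.74,0.29], [-0.2,-0.49,0.85], [0.77,0.46,0.44]] @ diag([1.5611501504141478, 0.9534866894306584, 0.7658807615683056]) @ [[-0.99,-0.10,0.12], [0.15,-0.80,0.59], [0.04,0.6,0.8]]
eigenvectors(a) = [[-0.07-0.53j, (-0.07+0.53j), -0.28+0.00j], [(-0.17-0.19j), (-0.17+0.19j), 0.73+0.00j], [0.80+0.00j, (0.8-0j), 0.62+0.00j]]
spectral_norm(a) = 1.56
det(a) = 1.14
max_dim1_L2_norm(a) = 1.32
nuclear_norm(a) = 3.28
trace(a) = 2.51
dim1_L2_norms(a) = [1.2, 0.86, 1.32]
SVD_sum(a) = [[0.94, 0.09, -0.11], [0.3, 0.03, -0.04], [-1.19, -0.11, 0.14]] + [[0.10, -0.56, 0.42], [-0.07, 0.37, -0.27], [0.06, -0.35, 0.26]] + [[0.01, 0.13, 0.17], [0.02, 0.39, 0.52], [0.01, 0.20, 0.27]]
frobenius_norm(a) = 1.98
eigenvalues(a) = [(0.82+0.8j), (0.82-0.8j), (0.87+0j)]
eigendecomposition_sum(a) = [[(0.48+0.24j), (-0.04+0.29j), 0.26-0.23j], [(0.25-0.03j), (0.06+0.12j), 0.05-0.16j], [-0.45+0.66j, -0.42-0.11j, (0.28+0.43j)]] + [[0.48-0.24j, -0.04-0.29j, (0.26+0.23j)],[(0.25+0.03j), 0.06-0.12j, (0.05+0.16j)],[(-0.45-0.66j), -0.42+0.11j, 0.28-0.43j]] + [[0.10+0.00j, (-0.26+0j), -0.05+0.00j],[(-0.25-0j), (0.67-0j), (0.12-0j)],[-0.21-0.00j, 0.58-0.00j, 0.10-0.00j]]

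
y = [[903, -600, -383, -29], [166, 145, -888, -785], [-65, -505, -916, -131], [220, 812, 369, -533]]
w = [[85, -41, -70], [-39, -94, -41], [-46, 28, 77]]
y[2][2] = -916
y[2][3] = -131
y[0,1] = -600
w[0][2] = -70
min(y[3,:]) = -533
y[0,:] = [903, -600, -383, -29]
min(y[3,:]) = -533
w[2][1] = 28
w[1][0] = -39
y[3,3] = -533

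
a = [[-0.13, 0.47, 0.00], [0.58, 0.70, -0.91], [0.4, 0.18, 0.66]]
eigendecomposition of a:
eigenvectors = [[(0.8+0j),(-0.3+0.15j),-0.30-0.15j], [-0.56+0.00j,(-0.78+0j),-0.78-0.00j], [(-0.2+0j),-0.07+0.51j,-0.07-0.51j]]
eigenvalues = [(-0.46+0j), (0.84+0.49j), (0.84-0.49j)]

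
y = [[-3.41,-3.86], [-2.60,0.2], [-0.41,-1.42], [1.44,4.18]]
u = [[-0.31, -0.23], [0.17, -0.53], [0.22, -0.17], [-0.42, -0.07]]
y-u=[[-3.1,-3.63], [-2.77,0.73], [-0.63,-1.25], [1.86,4.25]]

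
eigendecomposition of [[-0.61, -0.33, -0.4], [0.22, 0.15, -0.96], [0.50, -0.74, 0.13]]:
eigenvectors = [[0.70+0.00j, (0.7-0j), (-0.01+0j)],  [0.12-0.51j, (0.12+0.51j), (-0.76+0j)],  [(-0.02-0.49j), -0.02+0.49j, 0.65+0.00j]]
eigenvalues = [(-0.66+0.52j), (-0.66-0.52j), (0.98+0j)]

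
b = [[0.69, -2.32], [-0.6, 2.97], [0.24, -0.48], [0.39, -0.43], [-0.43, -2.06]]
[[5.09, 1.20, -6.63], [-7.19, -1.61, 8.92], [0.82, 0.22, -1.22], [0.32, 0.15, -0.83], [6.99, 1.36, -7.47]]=b @ [[-2.37, -0.28, 1.52], [-2.9, -0.60, 3.31]]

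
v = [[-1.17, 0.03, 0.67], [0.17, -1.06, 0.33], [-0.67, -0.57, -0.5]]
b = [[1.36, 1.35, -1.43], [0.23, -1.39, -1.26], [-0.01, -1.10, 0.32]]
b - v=[[2.53, 1.32, -2.1], [0.06, -0.33, -1.59], [0.66, -0.53, 0.82]]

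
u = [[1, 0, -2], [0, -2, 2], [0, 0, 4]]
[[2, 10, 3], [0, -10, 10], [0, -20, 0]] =u @ [[2, 0, 3], [0, 0, -5], [0, -5, 0]]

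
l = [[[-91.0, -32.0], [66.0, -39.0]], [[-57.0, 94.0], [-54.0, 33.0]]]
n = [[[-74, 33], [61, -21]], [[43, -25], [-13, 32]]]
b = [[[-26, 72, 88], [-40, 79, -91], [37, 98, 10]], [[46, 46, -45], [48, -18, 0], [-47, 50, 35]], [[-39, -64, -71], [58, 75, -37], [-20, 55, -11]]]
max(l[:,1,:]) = 66.0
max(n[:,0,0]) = 43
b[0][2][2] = 10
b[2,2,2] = -11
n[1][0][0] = 43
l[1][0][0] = -57.0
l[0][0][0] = -91.0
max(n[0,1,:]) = 61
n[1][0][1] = -25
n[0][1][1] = -21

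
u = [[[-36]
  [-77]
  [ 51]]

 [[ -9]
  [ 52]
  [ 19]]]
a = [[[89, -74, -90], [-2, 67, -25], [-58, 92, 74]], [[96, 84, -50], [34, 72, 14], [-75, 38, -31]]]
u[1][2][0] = 19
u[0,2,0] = 51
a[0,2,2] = 74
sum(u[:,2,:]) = 70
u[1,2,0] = 19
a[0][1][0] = -2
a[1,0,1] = 84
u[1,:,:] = [[-9], [52], [19]]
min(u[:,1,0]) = -77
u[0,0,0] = -36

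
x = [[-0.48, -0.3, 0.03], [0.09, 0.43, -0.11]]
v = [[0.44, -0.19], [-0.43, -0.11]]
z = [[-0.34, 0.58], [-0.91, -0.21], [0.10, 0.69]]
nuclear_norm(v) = 0.83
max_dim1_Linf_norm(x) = 0.48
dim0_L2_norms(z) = [0.98, 0.93]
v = x @ z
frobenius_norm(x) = 0.73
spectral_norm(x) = 0.67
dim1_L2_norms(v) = [0.48, 0.44]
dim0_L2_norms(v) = [0.62, 0.22]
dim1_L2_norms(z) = [0.67, 0.93, 0.7]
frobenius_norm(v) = 0.65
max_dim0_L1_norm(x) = 0.73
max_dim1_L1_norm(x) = 0.81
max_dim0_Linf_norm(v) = 0.44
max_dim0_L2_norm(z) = 0.98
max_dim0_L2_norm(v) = 0.62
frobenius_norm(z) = 1.35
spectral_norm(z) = 0.99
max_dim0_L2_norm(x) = 0.52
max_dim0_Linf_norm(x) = 0.48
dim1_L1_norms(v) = [0.63, 0.54]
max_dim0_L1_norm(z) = 1.48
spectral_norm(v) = 0.62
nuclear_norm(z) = 1.90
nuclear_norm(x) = 0.95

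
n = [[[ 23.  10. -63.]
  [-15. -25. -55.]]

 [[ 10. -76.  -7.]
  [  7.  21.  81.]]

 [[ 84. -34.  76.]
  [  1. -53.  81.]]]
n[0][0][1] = 10.0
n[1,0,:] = [10.0, -76.0, -7.0]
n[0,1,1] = -25.0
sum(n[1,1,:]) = 109.0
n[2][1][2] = 81.0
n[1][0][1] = -76.0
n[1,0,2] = -7.0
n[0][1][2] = -55.0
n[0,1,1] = -25.0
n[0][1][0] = -15.0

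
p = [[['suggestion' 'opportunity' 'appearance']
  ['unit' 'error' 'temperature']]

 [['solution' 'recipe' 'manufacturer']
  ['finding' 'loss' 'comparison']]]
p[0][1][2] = 'temperature'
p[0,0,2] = 'appearance'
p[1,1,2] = 'comparison'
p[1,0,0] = 'solution'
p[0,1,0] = 'unit'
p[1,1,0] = 'finding'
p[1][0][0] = 'solution'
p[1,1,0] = 'finding'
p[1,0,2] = 'manufacturer'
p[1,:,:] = [['solution', 'recipe', 'manufacturer'], ['finding', 'loss', 'comparison']]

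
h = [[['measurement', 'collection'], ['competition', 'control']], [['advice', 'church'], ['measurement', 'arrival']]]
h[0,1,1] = 'control'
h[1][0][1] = 'church'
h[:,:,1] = [['collection', 'control'], ['church', 'arrival']]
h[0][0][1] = 'collection'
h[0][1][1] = 'control'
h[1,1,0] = 'measurement'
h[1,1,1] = 'arrival'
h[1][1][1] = 'arrival'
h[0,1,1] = 'control'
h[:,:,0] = [['measurement', 'competition'], ['advice', 'measurement']]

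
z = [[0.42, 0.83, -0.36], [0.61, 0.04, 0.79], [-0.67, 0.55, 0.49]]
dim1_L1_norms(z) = [1.61, 1.44, 1.71]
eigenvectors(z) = [[-0.53+0.00j,(0.22+0.56j),(0.22-0.56j)], [(0.69+0j),(-0.27+0.43j),(-0.27-0.43j)], [(-0.49+0j),-0.61+0.00j,(-0.61-0j)]]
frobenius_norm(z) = 1.73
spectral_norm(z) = 1.00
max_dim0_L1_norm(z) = 1.7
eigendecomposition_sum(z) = [[-0.28+0.00j, (0.36-0j), -0.26+0.00j], [0.36-0.00j, -0.47+0.00j, (0.34-0j)], [(-0.26+0j), 0.34-0.00j, (-0.24+0j)]] + [[(0.35+0.08j), 0.23-0.20j, -0.05-0.37j], [(0.12+0.28j), 0.26+0.06j, (0.23-0.22j)], [(-0.2+0.3j), 0.11+0.30j, (0.37+0.09j)]] + [[(0.35-0.08j), (0.23+0.2j), (-0.05+0.37j)], [(0.12-0.28j), 0.26-0.06j, (0.23+0.22j)], [-0.20-0.30j, 0.11-0.30j, 0.37-0.09j]]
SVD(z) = [[-0.60, -0.50, -0.62],  [-0.8, 0.43, 0.43],  [0.05, 0.75, -0.66]] @ diag([1.0007884027353922, 0.9962933897744125, 0.9949985198190766]) @ [[-0.77, -0.51, -0.39], [-0.46, 0.01, 0.89], [0.45, -0.86, 0.24]]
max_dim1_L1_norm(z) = 1.71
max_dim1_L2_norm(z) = 1.0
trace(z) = 0.95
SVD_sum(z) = [[0.47, 0.31, 0.23], [0.61, 0.4, 0.31], [-0.04, -0.02, -0.02]] + [[0.23, -0.01, -0.45], [-0.19, 0.00, 0.38], [-0.34, 0.01, 0.67]] + [[-0.27, 0.53, -0.15], [0.19, -0.37, 0.10], [-0.29, 0.56, -0.16]]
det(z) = -0.99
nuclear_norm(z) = 2.99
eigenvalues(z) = [(-1+0j), (0.97+0.22j), (0.97-0.22j)]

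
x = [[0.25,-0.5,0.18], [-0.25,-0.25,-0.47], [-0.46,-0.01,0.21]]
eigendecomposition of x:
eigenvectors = [[-0.46+0.00j, -0.24-0.59j, -0.24+0.59j], [-0.84+0.00j, (-0.18+0.35j), -0.18-0.35j], [-0.29+0.00j, 0.66+0.00j, (0.66-0j)]]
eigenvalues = [(-0.55+0j), (0.38+0.4j), (0.38-0.4j)]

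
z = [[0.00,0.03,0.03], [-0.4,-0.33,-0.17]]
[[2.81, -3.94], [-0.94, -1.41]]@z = [[1.58, 1.38, 0.75], [0.56, 0.44, 0.21]]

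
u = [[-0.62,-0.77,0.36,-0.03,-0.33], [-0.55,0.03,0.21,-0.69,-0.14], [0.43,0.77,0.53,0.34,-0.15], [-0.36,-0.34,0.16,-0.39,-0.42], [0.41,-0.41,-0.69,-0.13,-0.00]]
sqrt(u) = [[(0.15+0.61j), (-0.35+0.45j), (0.15-0.22j), 0.30+0.13j, (-0.12+0.04j)], [-0.15+0.42j, (0.65+0.39j), 0.15-0.10j, -0.36+0.28j, 0.06+0.18j], [0.08-0.41j, (0.24-0.31j), (0.69+0.14j), (0.18-0.1j), (-0.26-0.04j)], [(-0.07+0.27j), -0.05+0.38j, (0.1+0.02j), 0.19+0.46j, -0.16+0.33j], [0.15-0.32j, (-0.4-0.05j), (-0.47+0.24j), (-0.11+0.35j), (0.27+0.3j)]]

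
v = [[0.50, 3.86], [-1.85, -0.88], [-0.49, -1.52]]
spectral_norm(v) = 4.38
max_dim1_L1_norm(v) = 4.36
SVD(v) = [[-0.88, -0.34], [0.31, -0.94], [0.36, -0.04]] @ diag([4.3813013105374745, 1.643532423252618]) @ [[-0.27, -0.96], [0.96, -0.27]]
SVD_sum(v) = [[1.04, 3.71], [-0.37, -1.3], [-0.43, -1.54]] + [[-0.54,  0.15], [-1.48,  0.42], [-0.06,  0.02]]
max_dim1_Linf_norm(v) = 3.86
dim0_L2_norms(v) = [1.98, 4.24]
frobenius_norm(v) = 4.68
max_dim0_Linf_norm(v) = 3.86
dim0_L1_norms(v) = [2.84, 6.26]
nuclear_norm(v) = 6.02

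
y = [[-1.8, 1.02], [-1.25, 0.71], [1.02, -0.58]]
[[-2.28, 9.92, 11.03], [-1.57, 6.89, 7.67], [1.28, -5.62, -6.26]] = y@[[4.12, -5.55, -5.15], [5.04, -0.07, 1.73]]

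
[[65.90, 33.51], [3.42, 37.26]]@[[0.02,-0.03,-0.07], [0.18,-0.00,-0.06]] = [[7.35, -1.98, -6.62], [6.78, -0.1, -2.47]]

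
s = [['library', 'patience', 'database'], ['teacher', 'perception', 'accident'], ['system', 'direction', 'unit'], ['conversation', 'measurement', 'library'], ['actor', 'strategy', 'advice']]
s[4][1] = 'strategy'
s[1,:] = ['teacher', 'perception', 'accident']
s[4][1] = 'strategy'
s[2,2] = 'unit'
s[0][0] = 'library'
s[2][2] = 'unit'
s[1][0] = 'teacher'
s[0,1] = 'patience'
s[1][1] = 'perception'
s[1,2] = 'accident'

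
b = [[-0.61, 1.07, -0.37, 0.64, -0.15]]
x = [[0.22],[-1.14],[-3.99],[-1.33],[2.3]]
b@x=[[-1.07]]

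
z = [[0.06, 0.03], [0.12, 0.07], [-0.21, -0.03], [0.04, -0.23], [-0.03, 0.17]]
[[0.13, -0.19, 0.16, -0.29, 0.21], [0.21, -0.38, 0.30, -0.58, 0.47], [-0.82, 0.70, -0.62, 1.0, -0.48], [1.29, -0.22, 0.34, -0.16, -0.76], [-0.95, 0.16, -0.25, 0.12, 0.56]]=z @ [[4.59, -3.39, 3.08, -4.75, 1.77], [-4.8, 0.35, -0.93, -0.11, 3.61]]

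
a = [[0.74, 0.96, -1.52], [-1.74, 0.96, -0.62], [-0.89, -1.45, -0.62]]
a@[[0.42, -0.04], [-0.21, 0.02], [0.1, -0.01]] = [[-0.04,0.0],[-0.99,0.09],[-0.13,0.01]]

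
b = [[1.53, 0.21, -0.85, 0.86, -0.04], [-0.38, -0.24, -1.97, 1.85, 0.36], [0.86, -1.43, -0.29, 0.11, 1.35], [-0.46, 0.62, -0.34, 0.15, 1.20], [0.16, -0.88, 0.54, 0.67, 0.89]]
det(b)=12.011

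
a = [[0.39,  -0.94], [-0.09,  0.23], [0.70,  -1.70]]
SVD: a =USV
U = [[-0.48,-0.46],[0.12,-0.88],[-0.87,0.14]]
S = [2.12, 0.01]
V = [[-0.38, 0.92], [-0.92, -0.38]]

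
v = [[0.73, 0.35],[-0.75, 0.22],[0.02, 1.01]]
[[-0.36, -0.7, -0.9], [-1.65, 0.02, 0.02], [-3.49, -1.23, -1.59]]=v @ [[1.18, -0.38, -0.49], [-3.48, -1.21, -1.56]]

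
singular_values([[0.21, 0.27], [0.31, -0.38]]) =[0.5, 0.33]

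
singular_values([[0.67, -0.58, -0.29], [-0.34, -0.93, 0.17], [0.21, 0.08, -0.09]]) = [1.1, 0.85, 0.01]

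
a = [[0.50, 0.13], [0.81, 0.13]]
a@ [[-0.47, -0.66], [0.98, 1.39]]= [[-0.11, -0.15], [-0.25, -0.35]]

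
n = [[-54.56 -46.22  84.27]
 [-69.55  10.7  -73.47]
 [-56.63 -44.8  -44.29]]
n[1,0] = -69.55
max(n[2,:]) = -44.29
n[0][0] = -54.56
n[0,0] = -54.56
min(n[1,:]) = -73.47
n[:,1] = [-46.22, 10.7, -44.8]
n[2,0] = -56.63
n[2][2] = -44.29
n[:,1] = [-46.22, 10.7, -44.8]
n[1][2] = -73.47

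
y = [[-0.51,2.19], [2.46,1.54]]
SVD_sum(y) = [[0.87, 1.02], [1.8, 2.11]] + [[-1.38, 1.17], [0.66, -0.57]]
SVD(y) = [[0.43, 0.9], [0.90, -0.43]] @ diag([3.073315414848775, 2.0085149640599895]) @ [[0.65, 0.76], [-0.76, 0.65]]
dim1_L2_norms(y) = [2.25, 2.9]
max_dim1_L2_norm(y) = 2.9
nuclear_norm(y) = 5.08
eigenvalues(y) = [-2.02, 3.05]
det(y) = -6.17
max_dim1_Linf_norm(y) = 2.46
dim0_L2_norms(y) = [2.51, 2.68]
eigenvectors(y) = [[-0.82, -0.52], [0.57, -0.85]]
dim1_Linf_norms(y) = [2.19, 2.46]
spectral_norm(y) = 3.07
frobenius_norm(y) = 3.67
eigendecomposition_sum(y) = [[-1.42, 0.87], [0.98, -0.6]] + [[0.91, 1.32], [1.48, 2.14]]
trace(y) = 1.03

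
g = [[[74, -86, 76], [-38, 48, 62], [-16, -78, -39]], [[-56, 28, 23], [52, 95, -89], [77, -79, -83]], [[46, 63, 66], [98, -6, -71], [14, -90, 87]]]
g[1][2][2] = -83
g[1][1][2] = -89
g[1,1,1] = 95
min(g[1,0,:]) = -56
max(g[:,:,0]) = 98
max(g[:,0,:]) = 76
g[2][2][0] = 14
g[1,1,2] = -89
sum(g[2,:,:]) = 207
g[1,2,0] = 77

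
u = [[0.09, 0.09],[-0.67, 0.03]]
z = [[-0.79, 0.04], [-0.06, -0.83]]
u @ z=[[-0.08,-0.07], [0.53,-0.05]]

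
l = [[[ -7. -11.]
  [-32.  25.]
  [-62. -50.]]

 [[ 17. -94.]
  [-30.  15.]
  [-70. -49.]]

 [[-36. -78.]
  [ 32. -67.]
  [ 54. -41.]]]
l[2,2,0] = 54.0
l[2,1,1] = -67.0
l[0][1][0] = -32.0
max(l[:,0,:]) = 17.0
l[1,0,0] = 17.0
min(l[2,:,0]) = -36.0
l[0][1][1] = 25.0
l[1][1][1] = 15.0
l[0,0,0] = -7.0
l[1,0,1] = -94.0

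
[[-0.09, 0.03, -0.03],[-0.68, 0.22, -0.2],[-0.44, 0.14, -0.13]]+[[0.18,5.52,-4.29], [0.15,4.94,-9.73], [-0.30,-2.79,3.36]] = [[0.09, 5.55, -4.32], [-0.53, 5.16, -9.93], [-0.74, -2.65, 3.23]]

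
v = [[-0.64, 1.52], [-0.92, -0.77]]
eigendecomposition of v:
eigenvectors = [[0.79+0.00j, 0.79-0.00j], [(-0.03+0.61j), (-0.03-0.61j)]]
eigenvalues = [(-0.7+1.18j), (-0.7-1.18j)]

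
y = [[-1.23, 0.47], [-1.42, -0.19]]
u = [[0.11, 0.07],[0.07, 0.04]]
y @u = [[-0.10,  -0.07], [-0.17,  -0.11]]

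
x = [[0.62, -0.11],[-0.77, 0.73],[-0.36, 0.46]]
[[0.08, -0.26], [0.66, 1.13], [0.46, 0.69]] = x@ [[0.36, -0.17], [1.28, 1.37]]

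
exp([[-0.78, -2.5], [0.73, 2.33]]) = [[-0.87,-5.98], [1.75,6.57]]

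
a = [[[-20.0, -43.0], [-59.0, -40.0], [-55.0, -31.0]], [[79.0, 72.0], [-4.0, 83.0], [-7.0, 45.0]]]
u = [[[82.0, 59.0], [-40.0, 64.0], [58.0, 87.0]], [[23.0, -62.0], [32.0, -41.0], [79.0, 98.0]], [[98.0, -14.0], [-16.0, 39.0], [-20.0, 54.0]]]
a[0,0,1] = -43.0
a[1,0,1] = 72.0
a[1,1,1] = 83.0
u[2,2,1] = 54.0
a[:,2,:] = [[-55.0, -31.0], [-7.0, 45.0]]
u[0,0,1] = 59.0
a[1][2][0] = -7.0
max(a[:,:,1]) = 83.0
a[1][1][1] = 83.0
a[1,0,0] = 79.0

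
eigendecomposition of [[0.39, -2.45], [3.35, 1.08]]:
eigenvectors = [[0.08-0.65j, (0.08+0.65j)], [(-0.76+0j), -0.76-0.00j]]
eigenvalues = [(0.74+2.84j), (0.74-2.84j)]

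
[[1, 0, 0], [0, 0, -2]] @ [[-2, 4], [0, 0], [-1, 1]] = [[-2, 4], [2, -2]]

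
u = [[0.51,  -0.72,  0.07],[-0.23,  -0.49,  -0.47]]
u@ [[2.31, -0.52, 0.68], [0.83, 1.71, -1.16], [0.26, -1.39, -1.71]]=[[0.6,  -1.59,  1.06], [-1.06,  -0.07,  1.22]]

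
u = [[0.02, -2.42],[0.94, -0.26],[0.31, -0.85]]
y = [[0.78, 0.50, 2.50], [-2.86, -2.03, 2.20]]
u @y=[[6.94, 4.92, -5.27], [1.48, 1.0, 1.78], [2.67, 1.88, -1.1]]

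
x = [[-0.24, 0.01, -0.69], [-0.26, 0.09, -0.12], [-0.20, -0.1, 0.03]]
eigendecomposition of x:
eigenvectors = [[0.83+0.00j,(0.44+0.38j),0.44-0.38j], [0.41+0.00j,-0.71+0.00j,-0.71-0.00j], [(0.37+0j),(-0.25-0.31j),(-0.25+0.31j)]]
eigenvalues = [(-0.54+0j), (0.21+0.09j), (0.21-0.09j)]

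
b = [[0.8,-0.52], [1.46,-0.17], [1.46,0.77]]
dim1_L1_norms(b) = [1.32, 1.63, 2.23]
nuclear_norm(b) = 3.14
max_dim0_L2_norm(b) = 2.21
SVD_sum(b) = [[0.73, 0.08],[1.42, 0.16],[1.53, 0.17]] + [[0.07, -0.60],[0.04, -0.33],[-0.07, 0.6]]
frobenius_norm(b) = 2.41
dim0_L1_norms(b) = [3.72, 1.46]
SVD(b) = [[-0.33, -0.66], [-0.64, -0.36], [-0.69, 0.66]] @ diag([2.2260455374551564, 0.9165812921808866]) @ [[-0.99, -0.11], [-0.11, 0.99]]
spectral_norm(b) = 2.23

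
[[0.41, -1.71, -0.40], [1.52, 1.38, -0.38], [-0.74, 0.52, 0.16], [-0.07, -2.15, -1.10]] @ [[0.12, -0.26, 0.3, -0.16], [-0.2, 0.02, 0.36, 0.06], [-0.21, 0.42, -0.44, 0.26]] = [[0.48, -0.31, -0.32, -0.27], [-0.01, -0.53, 1.12, -0.26], [-0.23, 0.27, -0.11, 0.19], [0.65, -0.49, -0.31, -0.4]]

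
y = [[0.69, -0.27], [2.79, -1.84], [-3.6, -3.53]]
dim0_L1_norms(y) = [7.08, 5.64]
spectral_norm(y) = 5.14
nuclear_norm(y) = 8.41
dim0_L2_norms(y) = [4.61, 3.99]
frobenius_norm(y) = 6.09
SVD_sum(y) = [[0.33,0.24], [1.0,0.7], [-4.07,-2.86]] + [[0.36, -0.51], [1.79, -2.54], [0.47, -0.67]]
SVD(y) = [[-0.08, -0.19], [-0.24, -0.95], [0.97, -0.25]] @ diag([5.13993358522838, 3.274245369461692]) @ [[-0.82, -0.58], [-0.58, 0.82]]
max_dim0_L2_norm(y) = 4.61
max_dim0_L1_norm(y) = 7.08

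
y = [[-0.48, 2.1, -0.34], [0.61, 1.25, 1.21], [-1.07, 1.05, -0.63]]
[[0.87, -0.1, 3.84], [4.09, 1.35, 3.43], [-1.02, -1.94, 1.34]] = y @ [[0.54,2.66,0.38],[0.89,0.45,2.01],[2.19,-0.69,0.57]]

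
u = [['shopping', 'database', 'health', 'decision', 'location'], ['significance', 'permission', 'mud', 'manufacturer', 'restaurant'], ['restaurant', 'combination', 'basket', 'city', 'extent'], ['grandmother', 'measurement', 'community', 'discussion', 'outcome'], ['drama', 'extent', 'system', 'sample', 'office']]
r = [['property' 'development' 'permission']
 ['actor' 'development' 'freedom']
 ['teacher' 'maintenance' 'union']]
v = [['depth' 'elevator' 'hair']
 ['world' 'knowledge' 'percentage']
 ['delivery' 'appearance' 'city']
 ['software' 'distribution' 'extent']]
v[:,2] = ['hair', 'percentage', 'city', 'extent']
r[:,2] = ['permission', 'freedom', 'union']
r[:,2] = ['permission', 'freedom', 'union']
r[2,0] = 'teacher'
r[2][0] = 'teacher'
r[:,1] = ['development', 'development', 'maintenance']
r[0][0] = 'property'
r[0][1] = 'development'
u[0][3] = 'decision'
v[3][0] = 'software'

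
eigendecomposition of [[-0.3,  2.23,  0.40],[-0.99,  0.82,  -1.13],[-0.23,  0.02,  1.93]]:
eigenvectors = [[-0.82+0.00j, (-0.82-0j), -0.33+0.00j], [(-0.18-0.53j), -0.18+0.53j, -0.49+0.00j], [(-0.07-0.05j), (-0.07+0.05j), 0.81+0.00j]]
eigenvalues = [(0.22+1.47j), (0.22-1.47j), (2.01+0j)]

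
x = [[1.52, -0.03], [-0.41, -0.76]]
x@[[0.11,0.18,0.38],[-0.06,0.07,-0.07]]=[[0.17, 0.27, 0.58], [0.00, -0.13, -0.10]]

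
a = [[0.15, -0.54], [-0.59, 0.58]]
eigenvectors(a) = [[-0.81, 0.55], [-0.58, -0.83]]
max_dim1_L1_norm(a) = 1.17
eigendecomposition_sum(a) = [[-0.16, -0.11], [-0.12, -0.08]] + [[0.31,  -0.43], [-0.47,  0.66]]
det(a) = -0.23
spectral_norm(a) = 0.97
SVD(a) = [[-0.54, 0.84], [0.84, 0.54]] @ diag([0.970379769211036, 0.23866944401396736]) @ [[-0.60,0.80], [-0.8,-0.60]]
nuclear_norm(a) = 1.21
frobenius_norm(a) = 1.00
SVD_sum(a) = [[0.31,-0.42],[-0.49,0.66]] + [[-0.16,-0.12], [-0.1,-0.08]]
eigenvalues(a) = [-0.24, 0.97]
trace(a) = 0.73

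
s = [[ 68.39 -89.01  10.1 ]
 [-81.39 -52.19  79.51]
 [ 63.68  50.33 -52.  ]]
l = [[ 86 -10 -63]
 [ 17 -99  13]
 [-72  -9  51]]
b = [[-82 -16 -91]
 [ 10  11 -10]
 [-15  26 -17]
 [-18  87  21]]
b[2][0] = -15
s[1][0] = -81.39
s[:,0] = [68.39, -81.39, 63.68]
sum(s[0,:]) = -10.520000000000005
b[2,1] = 26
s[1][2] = 79.51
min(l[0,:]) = -63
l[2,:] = [-72, -9, 51]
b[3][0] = -18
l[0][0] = 86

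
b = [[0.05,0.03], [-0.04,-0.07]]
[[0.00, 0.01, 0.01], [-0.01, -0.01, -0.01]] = b@[[-0.05, 0.10, 0.12], [0.16, 0.02, 0.03]]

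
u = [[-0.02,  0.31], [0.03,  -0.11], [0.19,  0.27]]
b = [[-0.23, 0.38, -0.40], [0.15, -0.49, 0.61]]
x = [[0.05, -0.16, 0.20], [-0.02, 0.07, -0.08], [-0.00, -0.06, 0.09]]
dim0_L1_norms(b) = [0.38, 0.87, 1.01]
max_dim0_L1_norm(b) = 1.01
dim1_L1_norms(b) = [1.01, 1.25]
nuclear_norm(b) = 1.10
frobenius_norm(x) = 0.30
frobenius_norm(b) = 1.00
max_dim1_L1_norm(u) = 0.46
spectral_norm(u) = 0.44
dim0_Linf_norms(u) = [0.19, 0.31]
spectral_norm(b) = 0.99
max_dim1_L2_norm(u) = 0.33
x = u @ b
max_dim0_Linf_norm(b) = 0.61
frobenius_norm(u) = 0.47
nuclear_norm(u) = 0.60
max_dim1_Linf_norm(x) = 0.2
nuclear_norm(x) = 0.33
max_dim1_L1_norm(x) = 0.41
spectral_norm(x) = 0.30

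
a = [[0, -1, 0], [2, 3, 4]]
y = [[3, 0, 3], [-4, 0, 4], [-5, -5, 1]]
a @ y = [[4, 0, -4], [-26, -20, 22]]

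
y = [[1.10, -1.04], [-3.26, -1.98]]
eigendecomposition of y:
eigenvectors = [[0.77, 0.26], [-0.64, 0.97]]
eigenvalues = [1.96, -2.84]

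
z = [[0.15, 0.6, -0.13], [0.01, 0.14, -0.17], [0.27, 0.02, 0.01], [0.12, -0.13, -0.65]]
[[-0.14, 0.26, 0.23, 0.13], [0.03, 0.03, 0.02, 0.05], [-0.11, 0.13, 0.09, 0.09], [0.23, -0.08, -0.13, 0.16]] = z @ [[-0.39,  0.46,  0.31,  0.35], [-0.21,  0.35,  0.35,  0.08], [-0.38,  0.14,  0.19,  -0.19]]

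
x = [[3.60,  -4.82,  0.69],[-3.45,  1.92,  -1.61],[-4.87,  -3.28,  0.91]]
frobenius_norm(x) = 9.49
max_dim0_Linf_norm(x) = 4.87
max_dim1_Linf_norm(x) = 4.87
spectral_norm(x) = 7.35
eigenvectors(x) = [[0.29, 0.77, -0.44], [0.49, -0.47, 0.08], [0.82, -0.43, 0.89]]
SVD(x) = [[-0.76, 0.38, 0.53], [0.56, -0.01, 0.83], [0.32, 0.93, -0.20]] @ diag([7.3491164542329415, 5.893719464419671, 1.1863634421387728]) @ [[-0.85, 0.51, -0.16], [-0.53, -0.83, 0.19], [0.03, -0.24, -0.97]]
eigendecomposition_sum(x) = [[-0.63,-0.82,-0.24],  [-1.09,-1.42,-0.42],  [-1.82,-2.37,-0.7]] + [[3.74, -6.11, 2.37],[-2.27, 3.71, -1.44],[-2.06, 3.36, -1.30]] + [[0.49, 2.11, -1.44], [-0.08, -0.36, 0.25], [-0.99, -4.27, 2.91]]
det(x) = -51.39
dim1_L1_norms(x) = [9.11, 6.98, 9.06]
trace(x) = 6.43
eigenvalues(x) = [-2.75, 6.15, 3.04]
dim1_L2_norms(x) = [6.06, 4.26, 5.94]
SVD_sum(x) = [[4.75,-2.83,0.87], [-3.52,2.10,-0.65], [-1.98,1.18,-0.36]] + [[-1.17, -1.84, 0.42], [0.04, 0.06, -0.01], [-2.88, -4.52, 1.04]] + [[0.02, -0.15, -0.61],[0.03, -0.24, -0.95],[-0.01, 0.06, 0.23]]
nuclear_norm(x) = 14.43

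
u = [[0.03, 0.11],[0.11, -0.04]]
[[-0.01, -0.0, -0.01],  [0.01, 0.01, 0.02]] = u@[[0.07, 0.07, 0.12],[-0.07, -0.06, -0.14]]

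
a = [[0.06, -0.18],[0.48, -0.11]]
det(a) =0.080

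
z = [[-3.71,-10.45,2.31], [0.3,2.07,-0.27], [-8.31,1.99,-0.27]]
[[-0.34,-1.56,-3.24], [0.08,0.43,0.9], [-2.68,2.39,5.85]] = z@[[0.32, -0.23, -0.58], [0.1, 0.26, 0.52], [0.82, 0.13, 0.02]]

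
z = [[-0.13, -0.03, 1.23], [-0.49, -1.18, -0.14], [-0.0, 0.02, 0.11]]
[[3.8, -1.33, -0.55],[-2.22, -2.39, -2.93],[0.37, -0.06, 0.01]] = z@[[-1.54, 5.76, -0.16],[2.17, -0.31, 2.60],[2.98, -0.48, -0.40]]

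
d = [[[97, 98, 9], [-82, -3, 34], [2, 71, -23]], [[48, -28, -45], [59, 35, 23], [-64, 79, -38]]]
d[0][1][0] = -82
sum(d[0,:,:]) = 203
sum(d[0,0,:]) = 204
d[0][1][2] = 34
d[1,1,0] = 59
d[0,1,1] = -3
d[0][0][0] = 97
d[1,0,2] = -45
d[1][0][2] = -45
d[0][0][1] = 98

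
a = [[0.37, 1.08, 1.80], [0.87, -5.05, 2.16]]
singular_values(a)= [5.57, 2.12]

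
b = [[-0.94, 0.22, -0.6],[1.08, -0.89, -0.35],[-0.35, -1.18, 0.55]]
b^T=[[-0.94,1.08,-0.35], [0.22,-0.89,-1.18], [-0.6,-0.35,0.55]]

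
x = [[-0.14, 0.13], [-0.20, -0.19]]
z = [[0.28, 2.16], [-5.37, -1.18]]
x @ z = [[-0.74, -0.46], [0.96, -0.21]]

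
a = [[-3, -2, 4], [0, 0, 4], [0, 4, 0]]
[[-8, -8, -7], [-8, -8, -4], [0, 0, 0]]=a @ [[0, 0, 1], [0, 0, 0], [-2, -2, -1]]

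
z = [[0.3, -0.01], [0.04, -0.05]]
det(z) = -0.015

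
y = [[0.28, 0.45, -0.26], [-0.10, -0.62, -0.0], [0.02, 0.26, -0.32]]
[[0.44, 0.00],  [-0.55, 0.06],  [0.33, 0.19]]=y @ [[-0.17, -0.57],[0.91, -0.0],[-0.29, -0.63]]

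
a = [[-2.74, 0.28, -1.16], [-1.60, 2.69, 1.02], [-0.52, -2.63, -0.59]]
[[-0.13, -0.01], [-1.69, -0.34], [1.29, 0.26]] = a @ [[0.12, 0.02],[-0.45, -0.09],[-0.28, -0.06]]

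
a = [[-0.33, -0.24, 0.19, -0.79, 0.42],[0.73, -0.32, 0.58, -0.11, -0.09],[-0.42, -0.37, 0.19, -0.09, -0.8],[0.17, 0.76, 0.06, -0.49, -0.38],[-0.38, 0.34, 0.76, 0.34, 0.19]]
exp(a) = [[0.47,-0.3,0.22,-0.40,0.39], [0.38,0.48,0.49,-0.27,-0.15], [-0.32,-0.41,0.69,-0.05,-0.88], [0.3,0.37,0.09,0.44,-0.31], [-0.33,0.28,0.85,0.32,0.69]]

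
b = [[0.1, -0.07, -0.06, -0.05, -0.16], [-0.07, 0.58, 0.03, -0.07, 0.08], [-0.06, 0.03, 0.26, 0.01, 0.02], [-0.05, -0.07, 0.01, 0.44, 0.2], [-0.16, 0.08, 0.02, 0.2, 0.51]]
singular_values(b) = [0.73, 0.61, 0.27, 0.25, 0.03]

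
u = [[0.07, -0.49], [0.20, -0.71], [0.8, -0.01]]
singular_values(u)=[0.95, 0.73]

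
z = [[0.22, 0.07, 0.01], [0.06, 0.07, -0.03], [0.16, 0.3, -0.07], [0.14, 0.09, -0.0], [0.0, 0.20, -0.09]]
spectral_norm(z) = 0.46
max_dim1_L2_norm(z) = 0.35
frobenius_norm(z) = 0.51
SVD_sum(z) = [[0.10, 0.14, -0.03], [0.05, 0.08, -0.02], [0.2, 0.28, -0.07], [0.09, 0.12, -0.03], [0.10, 0.14, -0.03]] + [[0.12, -0.07, 0.05], [0.0, -0.0, 0.00], [-0.03, 0.02, -0.01], [0.06, -0.03, 0.02], [-0.10, 0.06, -0.05]] + [[0.0, -0.0, -0.01], [0.0, -0.01, -0.01], [-0.0, 0.0, 0.01], [-0.00, 0.00, 0.0], [0.00, -0.0, -0.01]]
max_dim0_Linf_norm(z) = 0.3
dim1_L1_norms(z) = [0.3, 0.16, 0.53, 0.23, 0.29]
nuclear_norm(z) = 0.70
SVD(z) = [[-0.39, -0.69, 0.36], [-0.21, -0.02, 0.60], [-0.74, 0.20, -0.5], [-0.33, -0.33, -0.21], [-0.38, 0.61, 0.47]] @ diag([0.4629187504777774, 0.21034972478629055, 0.023647911925265556]) @ [[-0.57, -0.8, 0.19], [-0.80, 0.48, -0.36], [0.19, -0.36, -0.91]]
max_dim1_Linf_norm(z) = 0.3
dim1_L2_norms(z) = [0.23, 0.1, 0.35, 0.17, 0.22]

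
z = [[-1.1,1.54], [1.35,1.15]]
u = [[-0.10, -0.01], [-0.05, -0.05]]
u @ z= [[0.10,-0.17],[-0.01,-0.13]]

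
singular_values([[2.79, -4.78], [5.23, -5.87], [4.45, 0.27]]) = [9.95, 3.65]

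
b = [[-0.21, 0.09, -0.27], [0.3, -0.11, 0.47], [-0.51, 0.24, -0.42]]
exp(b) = [[0.87, 0.05, -0.19], [0.17, 0.95, 0.35], [-0.36, 0.17, 0.74]]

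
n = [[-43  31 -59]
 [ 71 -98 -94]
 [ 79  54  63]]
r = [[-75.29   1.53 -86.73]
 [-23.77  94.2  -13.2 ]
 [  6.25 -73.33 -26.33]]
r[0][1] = 1.53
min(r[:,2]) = -86.73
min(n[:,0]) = -43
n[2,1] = 54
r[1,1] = 94.2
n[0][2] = -59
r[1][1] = 94.2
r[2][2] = -26.33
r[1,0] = -23.77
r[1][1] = 94.2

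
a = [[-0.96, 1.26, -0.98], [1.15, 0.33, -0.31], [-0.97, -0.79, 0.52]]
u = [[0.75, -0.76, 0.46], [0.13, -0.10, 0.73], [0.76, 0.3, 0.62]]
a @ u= [[-1.3, 0.31, -0.13], [0.67, -1.00, 0.58], [-0.44, 0.97, -0.70]]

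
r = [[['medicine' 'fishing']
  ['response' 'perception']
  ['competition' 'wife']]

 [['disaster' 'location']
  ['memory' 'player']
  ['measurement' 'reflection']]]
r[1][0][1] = 'location'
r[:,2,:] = [['competition', 'wife'], ['measurement', 'reflection']]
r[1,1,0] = 'memory'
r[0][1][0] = 'response'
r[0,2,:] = ['competition', 'wife']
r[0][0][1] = 'fishing'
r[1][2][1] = 'reflection'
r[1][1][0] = 'memory'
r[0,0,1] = 'fishing'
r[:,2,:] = [['competition', 'wife'], ['measurement', 'reflection']]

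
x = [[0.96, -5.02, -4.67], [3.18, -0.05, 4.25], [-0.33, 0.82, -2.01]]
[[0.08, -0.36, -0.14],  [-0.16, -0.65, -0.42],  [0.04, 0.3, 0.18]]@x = [[-1.02, -0.50, -1.62], [-2.08, 0.49, -1.17], [0.93, -0.07, 0.73]]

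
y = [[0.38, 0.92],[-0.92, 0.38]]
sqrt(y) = [[0.83,0.55], [-0.55,0.83]]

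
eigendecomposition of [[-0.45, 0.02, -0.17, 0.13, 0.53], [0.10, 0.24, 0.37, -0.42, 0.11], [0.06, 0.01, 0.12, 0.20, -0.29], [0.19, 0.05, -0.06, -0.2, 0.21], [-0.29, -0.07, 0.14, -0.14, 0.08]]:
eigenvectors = [[-0.71+0.00j, (-0.14+0.45j), -0.14-0.45j, 0.08+0.00j, 0.30+0.00j], [0.48+0.00j, (-0.3+0.35j), -0.30-0.35j, (-0.97+0j), -0.65+0.00j], [(-0.17+0j), (0.1-0.37j), (0.1+0.37j), (-0.19+0j), 0.50+0.00j], [(0.47+0j), (0.13+0.36j), (0.13-0.36j), (-0.01+0j), (0.31+0j)], [(-0.15+0j), (-0.52+0j), -0.52-0.00j, 0.09+0.00j, (0.39+0j)]]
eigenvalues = [(-0.48+0j), (-0.03+0.49j), (-0.03-0.49j), (0.29+0j), (0.04+0j)]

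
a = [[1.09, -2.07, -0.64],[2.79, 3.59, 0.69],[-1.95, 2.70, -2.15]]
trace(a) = 2.53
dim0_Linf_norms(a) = [2.79, 3.59, 2.15]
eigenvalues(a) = [(-2.72+0j), (2.63+1.98j), (2.63-1.98j)]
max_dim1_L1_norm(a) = 7.07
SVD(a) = [[-0.36,-0.23,0.9], [0.8,-0.58,0.17], [0.48,0.78,0.39]] @ diag([5.001853948055108, 3.9372845278640902, 1.4916928735391815]) @ [[0.18, 0.98, -0.05],[-0.86, 0.13, -0.49],[0.48, -0.13, -0.87]]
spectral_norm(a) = 5.00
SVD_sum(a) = [[-0.32, -1.78, 0.09], [0.71, 3.92, -0.21], [0.43, 2.38, -0.12]] + [[0.77,-0.12,0.44], [1.96,-0.29,1.12], [-2.66,0.4,-1.52]] + [[0.64, -0.18, -1.17], [0.12, -0.03, -0.23], [0.28, -0.08, -0.5]]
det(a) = -29.38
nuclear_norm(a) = 10.43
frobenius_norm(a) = 6.54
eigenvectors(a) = [[-0.09+0.00j, (0.3-0.53j), (0.3+0.53j)], [0.15+0.00j, -0.63+0.00j, -0.63-0.00j], [-0.99+0.00j, (-0.33+0.35j), -0.33-0.35j]]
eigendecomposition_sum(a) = [[(-0.15+0j),(0.05-0j),-0.22+0.00j],  [(0.25-0j),-0.08+0.00j,0.37-0.00j],  [-1.66+0.00j,(0.52-0j),-2.50+0.00j]] + [[0.62+1.77j, (-1.06+1.45j), -0.21+0.06j],[1.27-1.44j, 1.83+0.22j, 0.16+0.16j],[(-0.14-1.48j), 1.09-0.92j, (0.17-0.01j)]] + [[(0.62-1.77j), -1.06-1.45j, (-0.21-0.06j)], [1.27+1.44j, (1.83-0.22j), 0.16-0.16j], [-0.14+1.48j, (1.09+0.92j), 0.17+0.01j]]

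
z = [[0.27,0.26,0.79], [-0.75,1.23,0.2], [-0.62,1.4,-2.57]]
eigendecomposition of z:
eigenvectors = [[(0.54-0.32j), (0.54+0.32j), (-0.26+0j)], [0.74+0.00j, (0.74-0j), -0.10+0.00j], [(0.22+0.04j), (0.22-0.04j), 0.96+0.00j]]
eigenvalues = [(0.74+0.34j), (0.74-0.34j), (-2.55+0j)]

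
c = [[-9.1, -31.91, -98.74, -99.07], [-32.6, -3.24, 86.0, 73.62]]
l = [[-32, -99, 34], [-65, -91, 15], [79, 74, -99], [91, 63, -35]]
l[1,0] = -65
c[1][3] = 73.62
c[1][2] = 86.0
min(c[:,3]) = -99.07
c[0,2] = -98.74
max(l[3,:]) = 91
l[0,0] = -32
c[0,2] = -98.74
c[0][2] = -98.74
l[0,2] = 34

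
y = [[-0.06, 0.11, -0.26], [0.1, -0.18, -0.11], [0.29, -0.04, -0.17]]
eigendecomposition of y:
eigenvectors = [[-0.20-0.62j, (-0.2+0.62j), (-0.05+0j)],[(-0.15-0.28j), -0.15+0.28j, -0.91+0.00j],[(-0.69+0j), (-0.69-0j), (-0.41+0j)]]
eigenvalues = [(-0.09+0.25j), (-0.09-0.25j), (-0.22+0j)]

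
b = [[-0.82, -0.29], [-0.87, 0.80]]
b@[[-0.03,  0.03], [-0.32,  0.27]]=[[0.12,-0.10],[-0.23,0.19]]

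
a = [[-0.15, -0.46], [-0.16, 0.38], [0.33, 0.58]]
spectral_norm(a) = 0.87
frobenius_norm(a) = 0.92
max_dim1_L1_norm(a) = 0.91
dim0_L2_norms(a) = [0.4, 0.83]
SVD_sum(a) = [[-0.15,-0.46], [0.1,0.29], [0.21,0.62]] + [[0.0,-0.00], [-0.26,0.09], [0.12,-0.04]]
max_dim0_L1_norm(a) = 1.42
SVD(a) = [[0.56, -0.01], [-0.36, 0.9], [-0.75, -0.43]] @ diag([0.8709887043290362, 0.3012949998443831]) @ [[-0.31,-0.95], [-0.95,0.31]]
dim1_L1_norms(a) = [0.61, 0.54, 0.91]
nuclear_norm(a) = 1.17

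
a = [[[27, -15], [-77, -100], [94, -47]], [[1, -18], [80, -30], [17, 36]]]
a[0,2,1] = -47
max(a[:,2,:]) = 94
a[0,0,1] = -15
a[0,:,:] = [[27, -15], [-77, -100], [94, -47]]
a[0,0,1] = -15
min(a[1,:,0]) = 1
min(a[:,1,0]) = -77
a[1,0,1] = -18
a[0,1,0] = -77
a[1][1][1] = -30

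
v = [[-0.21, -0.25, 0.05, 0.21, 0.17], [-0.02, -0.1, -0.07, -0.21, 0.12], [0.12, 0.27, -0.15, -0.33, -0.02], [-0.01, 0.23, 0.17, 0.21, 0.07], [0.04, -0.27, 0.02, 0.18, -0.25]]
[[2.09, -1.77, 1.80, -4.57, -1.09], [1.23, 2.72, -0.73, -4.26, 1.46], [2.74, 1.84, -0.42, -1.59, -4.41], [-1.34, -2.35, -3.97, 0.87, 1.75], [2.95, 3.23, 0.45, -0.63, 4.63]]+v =[[1.88, -2.02, 1.85, -4.36, -0.92], [1.21, 2.62, -0.80, -4.47, 1.58], [2.86, 2.11, -0.57, -1.92, -4.43], [-1.35, -2.12, -3.8, 1.08, 1.82], [2.99, 2.96, 0.47, -0.45, 4.38]]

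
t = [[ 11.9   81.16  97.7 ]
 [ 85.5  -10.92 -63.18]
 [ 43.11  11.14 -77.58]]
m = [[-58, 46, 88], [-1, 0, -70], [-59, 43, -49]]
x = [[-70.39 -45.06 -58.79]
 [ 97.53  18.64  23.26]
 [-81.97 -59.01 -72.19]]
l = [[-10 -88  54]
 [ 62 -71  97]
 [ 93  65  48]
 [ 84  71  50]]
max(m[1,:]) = 0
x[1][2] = 23.26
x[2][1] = -59.01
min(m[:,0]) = -59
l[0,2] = 54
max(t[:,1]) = 81.16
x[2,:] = [-81.97, -59.01, -72.19]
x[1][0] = 97.53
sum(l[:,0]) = 229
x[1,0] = 97.53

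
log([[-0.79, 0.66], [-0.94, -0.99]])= [[0.48, 2.05], [-2.91, -0.14]]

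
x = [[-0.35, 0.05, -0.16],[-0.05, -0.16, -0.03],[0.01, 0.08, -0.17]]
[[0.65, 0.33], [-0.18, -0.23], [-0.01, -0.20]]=x @ [[-1.93, -1.54], [1.6, 1.60], [0.68, 1.81]]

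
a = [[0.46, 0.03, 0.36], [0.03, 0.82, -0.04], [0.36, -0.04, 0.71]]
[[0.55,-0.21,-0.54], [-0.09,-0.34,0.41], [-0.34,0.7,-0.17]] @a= [[0.05, -0.13, -0.18], [0.1, -0.3, 0.27], [-0.2, 0.57, -0.27]]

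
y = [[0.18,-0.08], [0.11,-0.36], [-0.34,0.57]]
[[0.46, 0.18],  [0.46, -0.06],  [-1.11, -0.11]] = y @ [[2.27, 1.23], [-0.59, 0.54]]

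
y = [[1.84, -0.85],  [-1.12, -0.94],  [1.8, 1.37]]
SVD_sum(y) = [[1.33, 0.5], [-1.29, -0.49], [2.03, 0.77]] + [[0.51,-1.35], [0.17,-0.45], [-0.23,0.60]]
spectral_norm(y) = 2.94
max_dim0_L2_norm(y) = 2.81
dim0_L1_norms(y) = [4.76, 3.16]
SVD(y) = [[-0.48, -0.88],[0.47, -0.29],[-0.74, 0.39]] @ diag([2.9365588451391984, 1.6551803977315391]) @ [[-0.93, -0.36],[-0.36, 0.93]]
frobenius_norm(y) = 3.37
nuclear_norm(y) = 4.59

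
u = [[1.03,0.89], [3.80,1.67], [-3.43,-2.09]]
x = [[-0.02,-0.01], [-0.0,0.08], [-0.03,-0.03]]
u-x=[[1.05, 0.90], [3.8, 1.59], [-3.4, -2.06]]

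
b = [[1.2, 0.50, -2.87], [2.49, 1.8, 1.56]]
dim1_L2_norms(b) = [3.15, 3.45]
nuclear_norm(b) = 6.59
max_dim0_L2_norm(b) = 3.27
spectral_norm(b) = 3.47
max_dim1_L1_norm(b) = 5.85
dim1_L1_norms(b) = [4.57, 5.85]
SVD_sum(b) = [[-0.56, -0.43, -0.61],[2.0, 1.54, 2.19]] + [[1.76, 0.93, -2.26], [0.49, 0.26, -0.63]]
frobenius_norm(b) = 4.67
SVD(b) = [[-0.27, 0.96],  [0.96, 0.27]] @ diag([3.469601290646919, 3.1244946605717274]) @ [[0.6, 0.46, 0.66], [0.58, 0.31, -0.75]]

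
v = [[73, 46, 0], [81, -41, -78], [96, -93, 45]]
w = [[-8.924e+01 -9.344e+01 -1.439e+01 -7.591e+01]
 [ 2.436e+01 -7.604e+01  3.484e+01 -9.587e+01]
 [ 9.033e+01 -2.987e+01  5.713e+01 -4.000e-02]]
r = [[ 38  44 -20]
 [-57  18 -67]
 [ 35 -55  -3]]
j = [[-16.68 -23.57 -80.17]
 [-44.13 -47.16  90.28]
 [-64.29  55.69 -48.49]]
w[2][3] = -0.04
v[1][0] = 81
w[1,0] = 24.36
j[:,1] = [-23.57, -47.16, 55.69]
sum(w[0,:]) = -272.98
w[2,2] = 57.13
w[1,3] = -95.87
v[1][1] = -41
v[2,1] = -93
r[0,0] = 38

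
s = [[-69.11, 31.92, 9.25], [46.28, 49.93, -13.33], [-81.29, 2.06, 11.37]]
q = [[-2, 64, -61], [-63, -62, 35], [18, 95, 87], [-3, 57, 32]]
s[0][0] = -69.11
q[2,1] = 95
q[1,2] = 35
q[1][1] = -62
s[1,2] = -13.33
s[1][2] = -13.33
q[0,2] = -61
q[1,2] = 35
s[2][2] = 11.37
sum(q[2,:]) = 200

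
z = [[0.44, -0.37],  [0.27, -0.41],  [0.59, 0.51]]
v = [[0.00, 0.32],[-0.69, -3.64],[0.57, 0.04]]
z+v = [[0.44, -0.05], [-0.42, -4.05], [1.16, 0.55]]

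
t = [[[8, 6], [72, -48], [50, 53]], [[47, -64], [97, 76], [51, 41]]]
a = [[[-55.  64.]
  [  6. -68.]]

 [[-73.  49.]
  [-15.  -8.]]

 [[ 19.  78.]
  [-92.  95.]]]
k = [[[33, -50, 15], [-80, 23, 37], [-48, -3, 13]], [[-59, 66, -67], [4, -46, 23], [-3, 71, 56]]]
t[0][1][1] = -48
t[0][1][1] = -48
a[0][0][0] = -55.0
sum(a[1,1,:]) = -23.0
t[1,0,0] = 47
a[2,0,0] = 19.0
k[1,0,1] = 66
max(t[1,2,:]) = 51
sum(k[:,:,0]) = -153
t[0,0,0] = 8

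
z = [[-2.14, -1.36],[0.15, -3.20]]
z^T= [[-2.14,0.15], [-1.36,-3.2]]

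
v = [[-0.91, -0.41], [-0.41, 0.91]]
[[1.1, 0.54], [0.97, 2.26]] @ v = [[-1.22, 0.04],[-1.81, 1.66]]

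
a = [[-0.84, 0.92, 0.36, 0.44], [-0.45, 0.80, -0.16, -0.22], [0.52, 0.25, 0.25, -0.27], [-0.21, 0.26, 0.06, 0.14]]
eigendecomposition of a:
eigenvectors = [[-0.84+0.00j,(0.33+0.34j),0.33-0.34j,0.38+0.00j],[(-0.23+0j),0.01+0.59j,(0.01-0.59j),0.30+0.00j],[0.47+0.00j,(0.64+0j),(0.64-0j),-0.59+0.00j],[(-0.17+0j),(0.09+0.12j),0.09-0.12j,0.64+0.00j]]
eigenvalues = [(-0.7+0j), (0.48+0.45j), (0.48-0.45j), (0.08+0j)]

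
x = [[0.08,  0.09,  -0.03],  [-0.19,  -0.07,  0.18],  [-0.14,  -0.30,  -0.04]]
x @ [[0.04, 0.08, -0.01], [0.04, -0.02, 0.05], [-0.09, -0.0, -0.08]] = [[0.01, 0.0, 0.01], [-0.03, -0.01, -0.02], [-0.01, -0.01, -0.01]]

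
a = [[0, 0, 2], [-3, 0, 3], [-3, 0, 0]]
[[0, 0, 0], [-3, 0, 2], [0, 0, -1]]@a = [[0, 0, 0], [-6, 0, -6], [3, 0, 0]]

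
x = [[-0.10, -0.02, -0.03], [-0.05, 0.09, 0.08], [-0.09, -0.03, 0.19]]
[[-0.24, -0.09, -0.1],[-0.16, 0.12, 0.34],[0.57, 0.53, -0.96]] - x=[[-0.14,-0.07,-0.07], [-0.11,0.03,0.26], [0.66,0.56,-1.15]]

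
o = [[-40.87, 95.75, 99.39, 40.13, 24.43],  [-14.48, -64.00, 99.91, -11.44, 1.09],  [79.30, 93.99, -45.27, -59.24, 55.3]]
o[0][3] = 40.13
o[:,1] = [95.75, -64.0, 93.99]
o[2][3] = -59.24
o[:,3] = [40.13, -11.44, -59.24]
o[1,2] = 99.91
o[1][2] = 99.91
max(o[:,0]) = 79.3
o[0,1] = 95.75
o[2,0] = 79.3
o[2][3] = -59.24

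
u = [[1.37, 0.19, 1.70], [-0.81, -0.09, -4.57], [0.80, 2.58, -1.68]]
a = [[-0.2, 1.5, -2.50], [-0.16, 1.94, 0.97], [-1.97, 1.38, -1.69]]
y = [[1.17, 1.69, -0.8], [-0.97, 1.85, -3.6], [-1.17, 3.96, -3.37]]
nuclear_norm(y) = 9.62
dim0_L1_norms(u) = [2.98, 2.86, 7.95]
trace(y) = -0.35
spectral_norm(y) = 6.80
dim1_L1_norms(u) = [3.26, 5.47, 5.06]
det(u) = 11.98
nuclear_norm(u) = 8.90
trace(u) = -0.40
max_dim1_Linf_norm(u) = 4.57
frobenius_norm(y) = 7.11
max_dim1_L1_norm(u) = 5.47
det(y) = 12.32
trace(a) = 0.05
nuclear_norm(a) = 7.43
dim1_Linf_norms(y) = [1.69, 3.6, 3.96]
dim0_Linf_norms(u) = [1.37, 2.58, 4.57]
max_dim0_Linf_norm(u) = 4.57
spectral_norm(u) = 5.29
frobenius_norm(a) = 4.68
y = a + u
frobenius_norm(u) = 6.04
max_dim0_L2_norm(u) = 5.16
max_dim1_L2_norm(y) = 5.33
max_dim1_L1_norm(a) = 5.04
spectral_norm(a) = 3.93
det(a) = -11.35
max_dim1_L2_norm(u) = 4.64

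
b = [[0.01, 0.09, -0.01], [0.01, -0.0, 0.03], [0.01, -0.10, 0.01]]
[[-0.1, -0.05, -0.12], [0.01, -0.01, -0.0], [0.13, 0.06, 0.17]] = b @ [[0.79,0.16,1.55], [-1.17,-0.62,-1.60], [0.19,-0.43,-0.6]]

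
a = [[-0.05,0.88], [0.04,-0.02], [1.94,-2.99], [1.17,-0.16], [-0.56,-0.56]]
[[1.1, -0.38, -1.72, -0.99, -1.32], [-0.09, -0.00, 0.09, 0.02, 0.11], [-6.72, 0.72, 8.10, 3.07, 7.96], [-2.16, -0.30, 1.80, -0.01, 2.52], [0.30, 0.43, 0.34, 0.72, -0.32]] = a@[[-1.69, -0.32, 1.28, -0.16, 1.96],[1.15, -0.45, -1.88, -1.13, -1.39]]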